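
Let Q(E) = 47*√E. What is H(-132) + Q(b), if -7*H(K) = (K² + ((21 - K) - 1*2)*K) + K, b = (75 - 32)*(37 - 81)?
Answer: 2640/7 + 94*I*√473 ≈ 377.14 + 2044.4*I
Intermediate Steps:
b = -1892 (b = 43*(-44) = -1892)
H(K) = -K/7 - K²/7 - K*(19 - K)/7 (H(K) = -((K² + ((21 - K) - 1*2)*K) + K)/7 = -((K² + ((21 - K) - 2)*K) + K)/7 = -((K² + (19 - K)*K) + K)/7 = -((K² + K*(19 - K)) + K)/7 = -(K + K² + K*(19 - K))/7 = -K/7 - K²/7 - K*(19 - K)/7)
H(-132) + Q(b) = -20/7*(-132) + 47*√(-1892) = 2640/7 + 47*(2*I*√473) = 2640/7 + 94*I*√473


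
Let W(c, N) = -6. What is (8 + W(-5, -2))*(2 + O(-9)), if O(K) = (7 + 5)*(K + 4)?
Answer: -116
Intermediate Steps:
O(K) = 48 + 12*K (O(K) = 12*(4 + K) = 48 + 12*K)
(8 + W(-5, -2))*(2 + O(-9)) = (8 - 6)*(2 + (48 + 12*(-9))) = 2*(2 + (48 - 108)) = 2*(2 - 60) = 2*(-58) = -116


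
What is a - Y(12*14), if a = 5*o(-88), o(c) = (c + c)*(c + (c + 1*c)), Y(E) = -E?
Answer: 232488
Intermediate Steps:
o(c) = 6*c² (o(c) = (2*c)*(c + (c + c)) = (2*c)*(c + 2*c) = (2*c)*(3*c) = 6*c²)
a = 232320 (a = 5*(6*(-88)²) = 5*(6*7744) = 5*46464 = 232320)
a - Y(12*14) = 232320 - (-1)*12*14 = 232320 - (-1)*168 = 232320 - 1*(-168) = 232320 + 168 = 232488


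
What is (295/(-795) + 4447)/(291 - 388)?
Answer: -707014/15423 ≈ -45.842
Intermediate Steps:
(295/(-795) + 4447)/(291 - 388) = (295*(-1/795) + 4447)/(-97) = (-59/159 + 4447)*(-1/97) = (707014/159)*(-1/97) = -707014/15423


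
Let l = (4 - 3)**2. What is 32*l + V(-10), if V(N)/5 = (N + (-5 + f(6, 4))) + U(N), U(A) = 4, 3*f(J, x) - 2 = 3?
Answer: -44/3 ≈ -14.667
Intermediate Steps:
f(J, x) = 5/3 (f(J, x) = 2/3 + (1/3)*3 = 2/3 + 1 = 5/3)
l = 1 (l = 1**2 = 1)
V(N) = 10/3 + 5*N (V(N) = 5*((N + (-5 + 5/3)) + 4) = 5*((N - 10/3) + 4) = 5*((-10/3 + N) + 4) = 5*(2/3 + N) = 10/3 + 5*N)
32*l + V(-10) = 32*1 + (10/3 + 5*(-10)) = 32 + (10/3 - 50) = 32 - 140/3 = -44/3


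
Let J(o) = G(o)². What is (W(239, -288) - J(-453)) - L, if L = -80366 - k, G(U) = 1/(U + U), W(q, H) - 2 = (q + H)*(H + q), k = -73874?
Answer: 7301336219/820836 ≈ 8895.0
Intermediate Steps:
W(q, H) = 2 + (H + q)² (W(q, H) = 2 + (q + H)*(H + q) = 2 + (H + q)*(H + q) = 2 + (H + q)²)
G(U) = 1/(2*U)
J(o) = 1/(4*o²) (J(o) = (1/(2*o))² = 1/(4*o²))
L = -6492 (L = -80366 - 1*(-73874) = -80366 + 73874 = -6492)
(W(239, -288) - J(-453)) - L = ((2 + (-288 + 239)²) - 1/(4*(-453)²)) - 1*(-6492) = ((2 + (-49)²) - 1/(4*205209)) + 6492 = ((2 + 2401) - 1*1/820836) + 6492 = (2403 - 1/820836) + 6492 = 1972468907/820836 + 6492 = 7301336219/820836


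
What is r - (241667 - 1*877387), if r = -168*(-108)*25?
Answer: 1089320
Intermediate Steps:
r = 453600 (r = 18144*25 = 453600)
r - (241667 - 1*877387) = 453600 - (241667 - 1*877387) = 453600 - (241667 - 877387) = 453600 - 1*(-635720) = 453600 + 635720 = 1089320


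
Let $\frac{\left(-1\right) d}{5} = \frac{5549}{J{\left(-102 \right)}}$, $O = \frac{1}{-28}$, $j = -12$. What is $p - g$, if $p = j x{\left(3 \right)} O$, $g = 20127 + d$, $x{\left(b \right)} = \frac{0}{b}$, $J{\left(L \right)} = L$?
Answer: $- \frac{2080699}{102} \approx -20399.0$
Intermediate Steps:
$O = - \frac{1}{28} \approx -0.035714$
$x{\left(b \right)} = 0$
$d = \frac{27745}{102}$ ($d = - 5 \frac{5549}{-102} = - 5 \cdot 5549 \left(- \frac{1}{102}\right) = \left(-5\right) \left(- \frac{5549}{102}\right) = \frac{27745}{102} \approx 272.01$)
$g = \frac{2080699}{102}$ ($g = 20127 + \frac{27745}{102} = \frac{2080699}{102} \approx 20399.0$)
$p = 0$ ($p = \left(-12\right) 0 \left(- \frac{1}{28}\right) = 0 \left(- \frac{1}{28}\right) = 0$)
$p - g = 0 - \frac{2080699}{102} = - \frac{2080699}{102}$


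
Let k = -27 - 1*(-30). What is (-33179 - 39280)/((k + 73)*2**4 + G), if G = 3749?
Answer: -24153/1655 ≈ -14.594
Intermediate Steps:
k = 3 (k = -27 + 30 = 3)
(-33179 - 39280)/((k + 73)*2**4 + G) = (-33179 - 39280)/((3 + 73)*2**4 + 3749) = -72459/(76*16 + 3749) = -72459/(1216 + 3749) = -72459/4965 = -72459*1/4965 = -24153/1655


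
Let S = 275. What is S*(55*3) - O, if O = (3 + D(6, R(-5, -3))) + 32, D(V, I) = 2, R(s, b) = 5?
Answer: 45338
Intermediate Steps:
O = 37 (O = (3 + 2) + 32 = 5 + 32 = 37)
S*(55*3) - O = 275*(55*3) - 1*37 = 275*165 - 37 = 45375 - 37 = 45338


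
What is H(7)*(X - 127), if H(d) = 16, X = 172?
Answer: 720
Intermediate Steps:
H(7)*(X - 127) = 16*(172 - 127) = 16*45 = 720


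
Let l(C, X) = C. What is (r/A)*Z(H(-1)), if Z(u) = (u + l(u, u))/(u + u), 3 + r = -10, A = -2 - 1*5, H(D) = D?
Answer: 13/7 ≈ 1.8571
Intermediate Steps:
A = -7 (A = -2 - 5 = -7)
r = -13 (r = -3 - 10 = -13)
Z(u) = 1 (Z(u) = (u + u)/(u + u) = (2*u)/((2*u)) = (2*u)*(1/(2*u)) = 1)
(r/A)*Z(H(-1)) = -13/(-7)*1 = -13*(-⅐)*1 = (13/7)*1 = 13/7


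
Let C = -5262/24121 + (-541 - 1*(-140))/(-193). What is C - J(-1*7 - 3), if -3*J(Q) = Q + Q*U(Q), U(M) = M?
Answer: 148317545/4655353 ≈ 31.860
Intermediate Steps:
C = 8656955/4655353 (C = -5262*1/24121 + (-541 + 140)*(-1/193) = -5262/24121 - 401*(-1/193) = -5262/24121 + 401/193 = 8656955/4655353 ≈ 1.8596)
J(Q) = -Q/3 - Q²/3 (J(Q) = -(Q + Q*Q)/3 = -(Q + Q²)/3 = -Q/3 - Q²/3)
C - J(-1*7 - 3) = 8656955/4655353 - (-1)*(-1*7 - 3)*(1 + (-1*7 - 3))/3 = 8656955/4655353 - (-1)*(-7 - 3)*(1 + (-7 - 3))/3 = 8656955/4655353 - (-1)*(-10)*(1 - 10)/3 = 8656955/4655353 - (-1)*(-10)*(-9)/3 = 8656955/4655353 - 1*(-30) = 8656955/4655353 + 30 = 148317545/4655353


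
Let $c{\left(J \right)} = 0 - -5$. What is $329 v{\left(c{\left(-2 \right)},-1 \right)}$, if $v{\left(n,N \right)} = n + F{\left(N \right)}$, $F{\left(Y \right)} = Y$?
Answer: $1316$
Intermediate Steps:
$c{\left(J \right)} = 5$ ($c{\left(J \right)} = 0 + 5 = 5$)
$v{\left(n,N \right)} = N + n$ ($v{\left(n,N \right)} = n + N = N + n$)
$329 v{\left(c{\left(-2 \right)},-1 \right)} = 329 \left(-1 + 5\right) = 329 \cdot 4 = 1316$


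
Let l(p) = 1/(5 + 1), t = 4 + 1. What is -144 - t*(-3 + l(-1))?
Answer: -779/6 ≈ -129.83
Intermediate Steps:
t = 5
l(p) = ⅙ (l(p) = 1/6 = ⅙)
-144 - t*(-3 + l(-1)) = -144 - 5*(-3 + ⅙) = -144 - 5*(-17)/6 = -144 - 1*(-85/6) = -144 + 85/6 = -779/6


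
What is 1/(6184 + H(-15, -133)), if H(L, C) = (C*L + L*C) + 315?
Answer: 1/10489 ≈ 9.5338e-5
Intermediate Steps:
H(L, C) = 315 + 2*C*L (H(L, C) = (C*L + C*L) + 315 = 2*C*L + 315 = 315 + 2*C*L)
1/(6184 + H(-15, -133)) = 1/(6184 + (315 + 2*(-133)*(-15))) = 1/(6184 + (315 + 3990)) = 1/(6184 + 4305) = 1/10489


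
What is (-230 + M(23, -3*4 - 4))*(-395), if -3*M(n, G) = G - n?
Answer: 85715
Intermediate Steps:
M(n, G) = -G/3 + n/3 (M(n, G) = -(G - n)/3 = -G/3 + n/3)
(-230 + M(23, -3*4 - 4))*(-395) = (-230 + (-(-3*4 - 4)/3 + (1/3)*23))*(-395) = (-230 + (-(-12 - 4)/3 + 23/3))*(-395) = (-230 + (-1/3*(-16) + 23/3))*(-395) = (-230 + (16/3 + 23/3))*(-395) = (-230 + 13)*(-395) = -217*(-395) = 85715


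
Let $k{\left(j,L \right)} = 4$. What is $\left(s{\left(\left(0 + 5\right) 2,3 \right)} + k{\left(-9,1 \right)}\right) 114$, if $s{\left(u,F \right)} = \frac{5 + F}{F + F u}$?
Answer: $\frac{5320}{11} \approx 483.64$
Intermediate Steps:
$s{\left(u,F \right)} = \frac{5 + F}{F + F u}$
$\left(s{\left(\left(0 + 5\right) 2,3 \right)} + k{\left(-9,1 \right)}\right) 114 = \left(\frac{5 + 3}{3 \left(1 + \left(0 + 5\right) 2\right)} + 4\right) 114 = \left(\frac{1}{3} \frac{1}{1 + 5 \cdot 2} \cdot 8 + 4\right) 114 = \left(\frac{1}{3} \frac{1}{1 + 10} \cdot 8 + 4\right) 114 = \left(\frac{1}{3} \cdot \frac{1}{11} \cdot 8 + 4\right) 114 = \left(\frac{8}{33} + 4\right) 114 = \frac{140}{33} \cdot 114 = \frac{5320}{11}$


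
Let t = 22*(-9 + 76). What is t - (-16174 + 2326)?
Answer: 15322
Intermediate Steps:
t = 1474 (t = 22*67 = 1474)
t - (-16174 + 2326) = 1474 - (-16174 + 2326) = 1474 - 1*(-13848) = 1474 + 13848 = 15322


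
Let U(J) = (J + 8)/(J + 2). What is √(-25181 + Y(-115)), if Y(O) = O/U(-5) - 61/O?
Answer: 3*I*√36832315/115 ≈ 158.32*I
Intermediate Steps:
U(J) = (8 + J)/(2 + J)
Y(O) = -O - 61/O (Y(O) = O/(((8 - 5)/(2 - 5))) - 61/O = O/((3/(-3))) - 61/O = O/((-⅓*3)) - 61/O = O/(-1) - 61/O = O*(-1) - 61/O = -O - 61/O)
√(-25181 + Y(-115)) = √(-25181 + (-1*(-115) - 61/(-115))) = √(-25181 + (115 - 61*(-1/115))) = √(-25181 + (115 + 61/115)) = √(-25181 + 13286/115) = √(-2882529/115) = 3*I*√36832315/115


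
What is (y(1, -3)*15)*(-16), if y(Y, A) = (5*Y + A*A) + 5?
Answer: -4560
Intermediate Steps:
y(Y, A) = 5 + A² + 5*Y (y(Y, A) = (5*Y + A²) + 5 = (A² + 5*Y) + 5 = 5 + A² + 5*Y)
(y(1, -3)*15)*(-16) = ((5 + (-3)² + 5*1)*15)*(-16) = ((5 + 9 + 5)*15)*(-16) = (19*15)*(-16) = 285*(-16) = -4560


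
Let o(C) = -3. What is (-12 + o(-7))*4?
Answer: -60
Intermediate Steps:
(-12 + o(-7))*4 = (-12 - 3)*4 = -15*4 = -60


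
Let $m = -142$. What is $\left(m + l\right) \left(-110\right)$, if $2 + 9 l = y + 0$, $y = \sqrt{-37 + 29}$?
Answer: $\frac{140800}{9} - \frac{220 i \sqrt{2}}{9} \approx 15644.0 - 34.57 i$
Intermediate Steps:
$y = 2 i \sqrt{2}$ ($y = \sqrt{-8} = 2 i \sqrt{2} \approx 2.8284 i$)
$l = - \frac{2}{9} + \frac{2 i \sqrt{2}}{9}$ ($l = - \frac{2}{9} + \frac{2 i \sqrt{2} + 0}{9} = - \frac{2}{9} + \frac{2 i \sqrt{2}}{9} \approx -0.22222 + 0.31427 i$)
$\left(m + l\right) \left(-110\right) = \left(-142 - \left(\frac{2}{9} - \frac{2 i \sqrt{2}}{9}\right)\right) \left(-110\right) = \left(- \frac{1280}{9} + \frac{2 i \sqrt{2}}{9}\right) \left(-110\right) = \frac{140800}{9} - \frac{220 i \sqrt{2}}{9}$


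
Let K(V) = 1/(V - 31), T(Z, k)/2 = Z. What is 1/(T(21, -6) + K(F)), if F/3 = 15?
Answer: 14/589 ≈ 0.023769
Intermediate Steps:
T(Z, k) = 2*Z
F = 45 (F = 3*15 = 45)
K(V) = 1/(-31 + V)
1/(T(21, -6) + K(F)) = 1/(2*21 + 1/(-31 + 45)) = 1/(42 + 1/14) = 1/(589/14) = 14/589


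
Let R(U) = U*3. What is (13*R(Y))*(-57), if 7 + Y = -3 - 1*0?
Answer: 22230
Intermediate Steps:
Y = -10 (Y = -7 + (-3 - 1*0) = -7 + (-3 + 0) = -7 - 3 = -10)
R(U) = 3*U
(13*R(Y))*(-57) = (13*(3*(-10)))*(-57) = (13*(-30))*(-57) = -390*(-57) = 22230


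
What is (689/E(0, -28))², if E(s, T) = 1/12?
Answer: 68359824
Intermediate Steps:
E(s, T) = 1/12
(689/E(0, -28))² = (689/(1/12))² = (689*12)² = 8268² = 68359824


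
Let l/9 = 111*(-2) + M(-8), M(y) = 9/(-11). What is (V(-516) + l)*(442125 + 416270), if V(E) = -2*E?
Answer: -9190835265/11 ≈ -8.3553e+8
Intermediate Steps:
M(y) = -9/11 (M(y) = 9*(-1/11) = -9/11)
l = -22059/11 (l = 9*(111*(-2) - 9/11) = 9*(-222 - 9/11) = 9*(-2451/11) = -22059/11 ≈ -2005.4)
(V(-516) + l)*(442125 + 416270) = (-2*(-516) - 22059/11)*(442125 + 416270) = (1032 - 22059/11)*858395 = -10707/11*858395 = -9190835265/11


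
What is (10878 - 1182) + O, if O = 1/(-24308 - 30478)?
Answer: 531205055/54786 ≈ 9696.0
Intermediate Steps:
O = -1/54786 (O = 1/(-54786) = -1/54786 ≈ -1.8253e-5)
(10878 - 1182) + O = (10878 - 1182) - 1/54786 = 9696 - 1/54786 = 531205055/54786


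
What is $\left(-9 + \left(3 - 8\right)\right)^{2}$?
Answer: $196$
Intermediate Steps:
$\left(-9 + \left(3 - 8\right)\right)^{2} = \left(-9 - 5\right)^{2} = \left(-14\right)^{2} = 196$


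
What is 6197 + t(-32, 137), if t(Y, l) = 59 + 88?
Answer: 6344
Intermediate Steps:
t(Y, l) = 147
6197 + t(-32, 137) = 6197 + 147 = 6344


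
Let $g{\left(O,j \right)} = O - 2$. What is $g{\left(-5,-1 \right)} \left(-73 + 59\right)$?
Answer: $98$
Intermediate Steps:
$g{\left(O,j \right)} = -2 + O$
$g{\left(-5,-1 \right)} \left(-73 + 59\right) = \left(-2 - 5\right) \left(-73 + 59\right) = \left(-7\right) \left(-14\right) = 98$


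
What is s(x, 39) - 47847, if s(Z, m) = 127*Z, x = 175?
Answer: -25622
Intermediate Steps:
s(x, 39) - 47847 = 127*175 - 47847 = 22225 - 47847 = -25622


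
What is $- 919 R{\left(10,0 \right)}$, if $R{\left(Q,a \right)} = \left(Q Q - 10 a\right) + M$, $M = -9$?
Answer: $-83629$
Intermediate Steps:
$R{\left(Q,a \right)} = -9 + Q^{2} - 10 a$ ($R{\left(Q,a \right)} = \left(Q Q - 10 a\right) - 9 = \left(Q^{2} - 10 a\right) - 9 = -9 + Q^{2} - 10 a$)
$- 919 R{\left(10,0 \right)} = - 919 \left(-9 + 10^{2} - 0\right) = - 919 \left(-9 + 100 + 0\right) = \left(-919\right) 91 = -83629$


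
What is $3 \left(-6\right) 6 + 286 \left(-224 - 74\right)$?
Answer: $-85336$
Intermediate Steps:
$3 \left(-6\right) 6 + 286 \left(-224 - 74\right) = \left(-18\right) 6 + 286 \left(-298\right) = -108 - 85228 = -85336$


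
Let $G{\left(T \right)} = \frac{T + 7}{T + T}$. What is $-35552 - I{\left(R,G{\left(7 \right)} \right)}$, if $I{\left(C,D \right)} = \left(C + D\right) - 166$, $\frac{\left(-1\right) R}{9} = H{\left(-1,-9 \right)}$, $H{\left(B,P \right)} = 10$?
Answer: $-35297$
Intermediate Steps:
$G{\left(T \right)} = \frac{7 + T}{2 T}$
$R = -90$ ($R = \left(-9\right) 10 = -90$)
$I{\left(C,D \right)} = -166 + C + D$
$-35552 - I{\left(R,G{\left(7 \right)} \right)} = -35552 - \left(-166 - 90 + \frac{7 + 7}{2 \cdot 7}\right) = -35552 - \left(-166 - 90 + \frac{1}{2} \cdot \frac{1}{7} \cdot 14\right) = -35552 - \left(-166 - 90 + 1\right) = -35552 - -255 = -35552 + 255 = -35297$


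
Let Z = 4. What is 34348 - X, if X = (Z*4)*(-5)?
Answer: 34428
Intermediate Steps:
X = -80 (X = (4*4)*(-5) = 16*(-5) = -80)
34348 - X = 34348 - 1*(-80) = 34348 + 80 = 34428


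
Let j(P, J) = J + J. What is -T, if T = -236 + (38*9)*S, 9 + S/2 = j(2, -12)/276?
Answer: 148384/23 ≈ 6451.5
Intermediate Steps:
j(P, J) = 2*J
S = -418/23 (S = -18 + 2*((2*(-12))/276) = -18 + 2*(-24*1/276) = -18 + 2*(-2/23) = -18 - 4/23 = -418/23 ≈ -18.174)
T = -148384/23 (T = -236 + (38*9)*(-418/23) = -236 + 342*(-418/23) = -236 - 142956/23 = -148384/23 ≈ -6451.5)
-T = -1*(-148384/23) = 148384/23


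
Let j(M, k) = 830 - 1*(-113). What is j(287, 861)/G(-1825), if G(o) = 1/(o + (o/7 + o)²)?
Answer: 200925552225/49 ≈ 4.1005e+9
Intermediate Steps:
j(M, k) = 943 (j(M, k) = 830 + 113 = 943)
G(o) = 1/(o + 64*o²/49) (G(o) = 1/(o + (o*(⅐) + o)²) = 1/(o + (o/7 + o)²) = 1/(o + (8*o/7)²) = 1/(o + 64*o²/49))
j(287, 861)/G(-1825) = 943/((49/(-1825*(49 + 64*(-1825))))) = 943/((49*(-1/1825)/(49 - 116800))) = 943/((49*(-1/1825)/(-116751))) = 943/((49*(-1/1825)*(-1/116751))) = 943/(49/213070575) = 943*(213070575/49) = 200925552225/49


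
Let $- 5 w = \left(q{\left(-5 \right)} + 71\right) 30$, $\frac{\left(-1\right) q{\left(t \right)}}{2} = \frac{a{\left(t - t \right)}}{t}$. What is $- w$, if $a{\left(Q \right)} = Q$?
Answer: $426$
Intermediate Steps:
$q{\left(t \right)} = 0$ ($q{\left(t \right)} = - 2 \frac{t - t}{t} = - 2 \frac{0}{t} = \left(-2\right) 0 = 0$)
$w = -426$ ($w = - \frac{\left(0 + 71\right) 30}{5} = - \frac{71 \cdot 30}{5} = \left(- \frac{1}{5}\right) 2130 = -426$)
$- w = \left(-1\right) \left(-426\right) = 426$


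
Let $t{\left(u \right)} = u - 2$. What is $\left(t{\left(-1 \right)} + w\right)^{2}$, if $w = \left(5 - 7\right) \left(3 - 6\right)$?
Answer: $9$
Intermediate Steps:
$t{\left(u \right)} = -2 + u$
$w = 6$ ($w = \left(-2\right) \left(-3\right) = 6$)
$\left(t{\left(-1 \right)} + w\right)^{2} = \left(\left(-2 - 1\right) + 6\right)^{2} = \left(-3 + 6\right)^{2} = 3^{2} = 9$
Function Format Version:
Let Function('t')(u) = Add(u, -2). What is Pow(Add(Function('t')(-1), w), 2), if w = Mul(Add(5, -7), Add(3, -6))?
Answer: 9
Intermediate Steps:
Function('t')(u) = Add(-2, u)
w = 6 (w = Mul(-2, -3) = 6)
Pow(Add(Function('t')(-1), w), 2) = Pow(Add(Add(-2, -1), 6), 2) = Pow(Add(-3, 6), 2) = Pow(3, 2) = 9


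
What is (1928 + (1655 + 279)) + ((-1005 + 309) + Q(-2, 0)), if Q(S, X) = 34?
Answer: 3200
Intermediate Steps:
(1928 + (1655 + 279)) + ((-1005 + 309) + Q(-2, 0)) = (1928 + (1655 + 279)) + ((-1005 + 309) + 34) = (1928 + 1934) + (-696 + 34) = 3862 - 662 = 3200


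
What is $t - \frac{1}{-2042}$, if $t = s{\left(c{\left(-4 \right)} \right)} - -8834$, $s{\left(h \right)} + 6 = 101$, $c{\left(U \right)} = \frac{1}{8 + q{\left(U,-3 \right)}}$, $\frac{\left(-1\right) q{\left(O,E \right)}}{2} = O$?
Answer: $\frac{18233019}{2042} \approx 8929.0$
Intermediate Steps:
$q{\left(O,E \right)} = - 2 O$
$c{\left(U \right)} = \frac{1}{8 - 2 U}$
$s{\left(h \right)} = 95$ ($s{\left(h \right)} = -6 + 101 = 95$)
$t = 8929$ ($t = 95 - -8834 = 95 + 8834 = 8929$)
$t - \frac{1}{-2042} = 8929 - \frac{1}{-2042} = 8929 - - \frac{1}{2042} = 8929 + \frac{1}{2042} = \frac{18233019}{2042}$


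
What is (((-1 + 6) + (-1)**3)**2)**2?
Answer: 256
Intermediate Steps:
(((-1 + 6) + (-1)**3)**2)**2 = ((5 - 1)**2)**2 = (4**2)**2 = 16**2 = 256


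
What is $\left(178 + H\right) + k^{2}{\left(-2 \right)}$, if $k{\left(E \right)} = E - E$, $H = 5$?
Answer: $183$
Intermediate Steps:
$k{\left(E \right)} = 0$
$\left(178 + H\right) + k^{2}{\left(-2 \right)} = \left(178 + 5\right) + 0^{2} = 183 + 0 = 183$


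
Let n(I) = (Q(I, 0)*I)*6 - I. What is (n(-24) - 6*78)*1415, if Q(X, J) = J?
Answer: -628260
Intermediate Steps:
n(I) = -I (n(I) = (0*I)*6 - I = 0*6 - I = 0 - I = -I)
(n(-24) - 6*78)*1415 = (-1*(-24) - 6*78)*1415 = (24 - 468)*1415 = -444*1415 = -628260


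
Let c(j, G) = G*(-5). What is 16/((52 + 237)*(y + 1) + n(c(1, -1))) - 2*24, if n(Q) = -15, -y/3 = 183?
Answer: -7602592/158387 ≈ -48.000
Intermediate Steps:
y = -549 (y = -3*183 = -549)
c(j, G) = -5*G
16/((52 + 237)*(y + 1) + n(c(1, -1))) - 2*24 = 16/((52 + 237)*(-549 + 1) - 15) - 2*24 = 16/(289*(-548) - 15) - 48 = 16/(-158372 - 15) - 48 = 16/(-158387) - 48 = 16*(-1/158387) - 48 = -16/158387 - 48 = -7602592/158387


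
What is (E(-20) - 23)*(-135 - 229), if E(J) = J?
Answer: 15652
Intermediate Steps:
(E(-20) - 23)*(-135 - 229) = (-20 - 23)*(-135 - 229) = -43*(-364) = 15652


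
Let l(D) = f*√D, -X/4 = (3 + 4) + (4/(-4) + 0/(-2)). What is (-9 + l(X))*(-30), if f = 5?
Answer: 270 - 300*I*√6 ≈ 270.0 - 734.85*I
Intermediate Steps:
X = -24 (X = -4*((3 + 4) + (4/(-4) + 0/(-2))) = -4*(7 + (4*(-¼) + 0*(-½))) = -4*(7 + (-1 + 0)) = -4*(7 - 1) = -4*6 = -24)
l(D) = 5*√D
(-9 + l(X))*(-30) = (-9 + 5*√(-24))*(-30) = (-9 + 5*(2*I*√6))*(-30) = (-9 + 10*I*√6)*(-30) = 270 - 300*I*√6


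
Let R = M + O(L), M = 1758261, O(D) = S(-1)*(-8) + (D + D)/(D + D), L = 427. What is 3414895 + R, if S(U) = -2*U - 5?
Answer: 5173181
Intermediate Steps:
S(U) = -5 - 2*U
O(D) = 25 (O(D) = (-5 - 2*(-1))*(-8) + (D + D)/(D + D) = (-5 + 2)*(-8) + (2*D)/((2*D)) = -3*(-8) + (2*D)*(1/(2*D)) = 24 + 1 = 25)
R = 1758286 (R = 1758261 + 25 = 1758286)
3414895 + R = 3414895 + 1758286 = 5173181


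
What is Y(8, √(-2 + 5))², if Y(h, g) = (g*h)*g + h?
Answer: 1024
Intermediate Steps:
Y(h, g) = h + h*g² (Y(h, g) = h*g² + h = h + h*g²)
Y(8, √(-2 + 5))² = (8*(1 + (√(-2 + 5))²))² = (8*(1 + (√3)²))² = (8*(1 + 3))² = (8*4)² = 32² = 1024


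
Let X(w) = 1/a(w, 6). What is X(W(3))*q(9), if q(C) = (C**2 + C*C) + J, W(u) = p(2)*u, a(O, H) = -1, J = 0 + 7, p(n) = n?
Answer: -169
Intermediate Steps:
J = 7
W(u) = 2*u
X(w) = -1 (X(w) = 1/(-1) = -1)
q(C) = 7 + 2*C**2 (q(C) = (C**2 + C*C) + 7 = (C**2 + C**2) + 7 = 2*C**2 + 7 = 7 + 2*C**2)
X(W(3))*q(9) = -(7 + 2*9**2) = -(7 + 2*81) = -(7 + 162) = -1*169 = -169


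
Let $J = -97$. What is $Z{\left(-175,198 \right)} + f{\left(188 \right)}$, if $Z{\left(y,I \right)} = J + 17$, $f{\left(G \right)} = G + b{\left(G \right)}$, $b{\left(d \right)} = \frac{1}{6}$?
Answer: $\frac{649}{6} \approx 108.17$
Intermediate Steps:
$b{\left(d \right)} = \frac{1}{6}$
$f{\left(G \right)} = \frac{1}{6} + G$ ($f{\left(G \right)} = G + \frac{1}{6} = \frac{1}{6} + G$)
$Z{\left(y,I \right)} = -80$ ($Z{\left(y,I \right)} = -97 + 17 = -80$)
$Z{\left(-175,198 \right)} + f{\left(188 \right)} = -80 + \left(\frac{1}{6} + 188\right) = -80 + \frac{1129}{6} = \frac{649}{6}$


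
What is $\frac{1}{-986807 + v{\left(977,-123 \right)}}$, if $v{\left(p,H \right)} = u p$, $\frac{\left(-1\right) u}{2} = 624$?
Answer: $- \frac{1}{2206103} \approx -4.5329 \cdot 10^{-7}$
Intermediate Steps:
$u = -1248$ ($u = \left(-2\right) 624 = -1248$)
$v{\left(p,H \right)} = - 1248 p$
$\frac{1}{-986807 + v{\left(977,-123 \right)}} = \frac{1}{-986807 - 1219296} = \frac{1}{-2206103} = - \frac{1}{2206103}$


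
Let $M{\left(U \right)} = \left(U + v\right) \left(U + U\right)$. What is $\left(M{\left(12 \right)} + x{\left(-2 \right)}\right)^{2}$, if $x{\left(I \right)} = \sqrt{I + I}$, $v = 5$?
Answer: $166460 + 1632 i \approx 1.6646 \cdot 10^{5} + 1632.0 i$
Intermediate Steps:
$M{\left(U \right)} = 2 U \left(5 + U\right)$ ($M{\left(U \right)} = \left(U + 5\right) \left(U + U\right) = \left(5 + U\right) 2 U = 2 U \left(5 + U\right)$)
$x{\left(I \right)} = \sqrt{2} \sqrt{I}$ ($x{\left(I \right)} = \sqrt{2 I} = \sqrt{2} \sqrt{I}$)
$\left(M{\left(12 \right)} + x{\left(-2 \right)}\right)^{2} = \left(2 \cdot 12 \left(5 + 12\right) + \sqrt{2} \sqrt{-2}\right)^{2} = \left(2 \cdot 12 \cdot 17 + \sqrt{2} i \sqrt{2}\right)^{2} = \left(408 + 2 i\right)^{2}$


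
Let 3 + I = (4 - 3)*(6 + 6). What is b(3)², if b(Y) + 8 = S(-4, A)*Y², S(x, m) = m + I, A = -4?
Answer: 1369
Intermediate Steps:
I = 9 (I = -3 + (4 - 3)*(6 + 6) = -3 + 1*12 = -3 + 12 = 9)
S(x, m) = 9 + m (S(x, m) = m + 9 = 9 + m)
b(Y) = -8 + 5*Y² (b(Y) = -8 + (9 - 4)*Y² = -8 + 5*Y²)
b(3)² = (-8 + 5*3²)² = (-8 + 5*9)² = (-8 + 45)² = 37² = 1369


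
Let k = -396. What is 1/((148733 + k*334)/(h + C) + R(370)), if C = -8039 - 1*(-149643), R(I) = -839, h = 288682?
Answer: -430286/360993485 ≈ -0.0011919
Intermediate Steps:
C = 141604 (C = -8039 + 149643 = 141604)
1/((148733 + k*334)/(h + C) + R(370)) = 1/((148733 - 396*334)/(288682 + 141604) - 839) = 1/((148733 - 132264)/430286 - 839) = 1/(16469*(1/430286) - 839) = 1/(16469/430286 - 839) = 1/(-360993485/430286) = -430286/360993485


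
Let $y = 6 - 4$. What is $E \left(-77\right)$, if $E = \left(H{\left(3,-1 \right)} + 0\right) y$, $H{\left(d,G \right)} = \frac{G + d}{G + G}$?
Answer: $154$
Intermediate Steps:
$y = 2$
$H{\left(d,G \right)} = \frac{G + d}{2 G}$
$E = -2$ ($E = \left(\frac{-1 + 3}{2 \left(-1\right)} + 0\right) 2 = \left(\frac{1}{2} \left(-1\right) 2 + 0\right) 2 = \left(-1 + 0\right) 2 = \left(-1\right) 2 = -2$)
$E \left(-77\right) = \left(-2\right) \left(-77\right) = 154$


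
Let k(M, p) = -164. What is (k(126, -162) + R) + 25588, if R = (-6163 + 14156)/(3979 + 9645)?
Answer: 346384569/13624 ≈ 25425.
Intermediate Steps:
R = 7993/13624 ≈ 0.58669
(k(126, -162) + R) + 25588 = (-164 + 7993/13624) + 25588 = -2226343/13624 + 25588 = 346384569/13624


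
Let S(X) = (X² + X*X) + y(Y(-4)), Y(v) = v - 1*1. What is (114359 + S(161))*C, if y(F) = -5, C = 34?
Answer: 5650664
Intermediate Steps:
Y(v) = -1 + v (Y(v) = v - 1 = -1 + v)
S(X) = -5 + 2*X² (S(X) = (X² + X*X) - 5 = (X² + X²) - 5 = 2*X² - 5 = -5 + 2*X²)
(114359 + S(161))*C = (114359 + (-5 + 2*161²))*34 = (114359 + (-5 + 2*25921))*34 = (114359 + (-5 + 51842))*34 = (114359 + 51837)*34 = 166196*34 = 5650664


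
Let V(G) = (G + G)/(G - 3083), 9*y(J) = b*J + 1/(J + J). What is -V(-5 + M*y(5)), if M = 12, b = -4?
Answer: -473/23359 ≈ -0.020249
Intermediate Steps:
y(J) = -4*J/9 + 1/(18*J) (y(J) = (-4*J + 1/(J + J))/9 = (-4*J + 1/(2*J))/9 = (1/(2*J) - 4*J)/9 = -4*J/9 + 1/(18*J))
V(G) = 2*G/(-3083 + G) (V(G) = (2*G)/(-3083 + G) = 2*G/(-3083 + G))
-V(-5 + M*y(5)) = -2*(-5 + 12*((1/18)*(1 - 8*5**2)/5))/(-3083 + (-5 + 12*((1/18)*(1 - 8*5**2)/5))) = -2*(-5 + 12*((1/18)*(1/5)*(1 - 8*25)))/(-3083 + (-5 + 12*((1/18)*(1/5)*(1 - 8*25)))) = -2*(-5 + 12*((1/18)*(1/5)*(1 - 200)))/(-3083 + (-5 + 12*((1/18)*(1/5)*(1 - 200)))) = -2*(-5 + 12*((1/18)*(1/5)*(-199)))/(-3083 + (-5 + 12*((1/18)*(1/5)*(-199)))) = -2*(-5 + 12*(-199/90))/(-3083 + (-5 + 12*(-199/90))) = -2*(-5 - 398/15)/(-3083 + (-5 - 398/15)) = -2*(-473)/(15*(-3083 - 473/15)) = -2*(-473)/(15*(-46718/15)) = -2*(-473)*(-15)/(15*46718) = -1*473/23359 = -473/23359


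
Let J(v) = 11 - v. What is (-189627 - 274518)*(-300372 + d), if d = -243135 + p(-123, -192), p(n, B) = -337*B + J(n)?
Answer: 222171823005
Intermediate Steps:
p(n, B) = 11 - n - 337*B (p(n, B) = -337*B + (11 - n) = 11 - n - 337*B)
d = -178297 (d = -243135 + (11 - 1*(-123) - 337*(-192)) = -243135 + (11 + 123 + 64704) = -243135 + 64838 = -178297)
(-189627 - 274518)*(-300372 + d) = (-189627 - 274518)*(-300372 - 178297) = -464145*(-478669) = 222171823005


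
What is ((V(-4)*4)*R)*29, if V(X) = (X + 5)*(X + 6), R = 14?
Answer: 3248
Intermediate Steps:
V(X) = (5 + X)*(6 + X)
((V(-4)*4)*R)*29 = (((30 + (-4)**2 + 11*(-4))*4)*14)*29 = (((30 + 16 - 44)*4)*14)*29 = ((2*4)*14)*29 = (8*14)*29 = 112*29 = 3248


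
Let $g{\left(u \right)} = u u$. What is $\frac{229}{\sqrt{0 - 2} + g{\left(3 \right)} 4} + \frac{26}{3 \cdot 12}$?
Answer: $\frac{82633}{11682} - \frac{229 i \sqrt{2}}{1298} \approx 7.0735 - 0.2495 i$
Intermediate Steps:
$g{\left(u \right)} = u^{2}$
$\frac{229}{\sqrt{0 - 2} + g{\left(3 \right)} 4} + \frac{26}{3 \cdot 12} = \frac{229}{\sqrt{0 - 2} + 3^{2} \cdot 4} + \frac{26}{3 \cdot 12} = \frac{229}{\sqrt{-2} + 9 \cdot 4} + \frac{26}{36} = \frac{229}{i \sqrt{2} + 36} + 26 \cdot \frac{1}{36} = \frac{229}{36 + i \sqrt{2}} + \frac{13}{18} = \frac{13}{18} + \frac{229}{36 + i \sqrt{2}}$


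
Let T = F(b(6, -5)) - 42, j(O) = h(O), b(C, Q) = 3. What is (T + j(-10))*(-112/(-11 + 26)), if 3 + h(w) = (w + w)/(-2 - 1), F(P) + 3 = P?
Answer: 2576/9 ≈ 286.22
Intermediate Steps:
F(P) = -3 + P
h(w) = -3 - 2*w/3 (h(w) = -3 + (w + w)/(-2 - 1) = -3 + (2*w)/(-3) = -3 + (2*w)*(-⅓) = -3 - 2*w/3)
j(O) = -3 - 2*O/3
T = -42 (T = (-3 + 3) - 42 = 0 - 42 = -42)
(T + j(-10))*(-112/(-11 + 26)) = (-42 + (-3 - ⅔*(-10)))*(-112/(-11 + 26)) = (-42 + (-3 + 20/3))*(-112/15) = (-42 + 11/3)*(-112*1/15) = -115/3*(-112/15) = 2576/9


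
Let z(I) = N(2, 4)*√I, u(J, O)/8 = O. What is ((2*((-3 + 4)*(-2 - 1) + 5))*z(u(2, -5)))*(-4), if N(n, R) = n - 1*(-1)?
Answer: -96*I*√10 ≈ -303.58*I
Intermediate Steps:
u(J, O) = 8*O
N(n, R) = 1 + n (N(n, R) = n + 1 = 1 + n)
z(I) = 3*√I (z(I) = (1 + 2)*√I = 3*√I)
((2*((-3 + 4)*(-2 - 1) + 5))*z(u(2, -5)))*(-4) = ((2*((-3 + 4)*(-2 - 1) + 5))*(3*√(8*(-5))))*(-4) = ((2*(1*(-3) + 5))*(3*√(-40)))*(-4) = ((2*(-3 + 5))*(3*(2*I*√10)))*(-4) = ((2*2)*(6*I*√10))*(-4) = (4*(6*I*√10))*(-4) = (24*I*√10)*(-4) = -96*I*√10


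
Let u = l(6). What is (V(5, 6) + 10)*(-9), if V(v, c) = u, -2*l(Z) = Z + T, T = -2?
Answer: -72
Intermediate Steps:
l(Z) = 1 - Z/2 (l(Z) = -(Z - 2)/2 = -(-2 + Z)/2 = 1 - Z/2)
u = -2 (u = 1 - 1/2*6 = 1 - 3 = -2)
V(v, c) = -2
(V(5, 6) + 10)*(-9) = (-2 + 10)*(-9) = 8*(-9) = -72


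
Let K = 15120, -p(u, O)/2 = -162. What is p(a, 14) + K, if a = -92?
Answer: 15444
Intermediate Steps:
p(u, O) = 324 (p(u, O) = -2*(-162) = 324)
p(a, 14) + K = 324 + 15120 = 15444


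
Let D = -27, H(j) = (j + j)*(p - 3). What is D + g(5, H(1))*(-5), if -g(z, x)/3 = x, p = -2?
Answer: -177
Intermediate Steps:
H(j) = -10*j (H(j) = (j + j)*(-2 - 3) = (2*j)*(-5) = -10*j)
g(z, x) = -3*x
D + g(5, H(1))*(-5) = -27 - (-30)*(-5) = -27 - 3*(-10)*(-5) = -27 + 30*(-5) = -27 - 150 = -177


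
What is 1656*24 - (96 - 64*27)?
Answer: 41376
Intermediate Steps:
1656*24 - (96 - 64*27) = 39744 - (96 - 1728) = 39744 - 1*(-1632) = 39744 + 1632 = 41376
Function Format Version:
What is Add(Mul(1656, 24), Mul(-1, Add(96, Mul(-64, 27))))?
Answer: 41376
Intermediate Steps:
Add(Mul(1656, 24), Mul(-1, Add(96, Mul(-64, 27)))) = Add(39744, Mul(-1, Add(96, -1728))) = Add(39744, Mul(-1, -1632)) = Add(39744, 1632) = 41376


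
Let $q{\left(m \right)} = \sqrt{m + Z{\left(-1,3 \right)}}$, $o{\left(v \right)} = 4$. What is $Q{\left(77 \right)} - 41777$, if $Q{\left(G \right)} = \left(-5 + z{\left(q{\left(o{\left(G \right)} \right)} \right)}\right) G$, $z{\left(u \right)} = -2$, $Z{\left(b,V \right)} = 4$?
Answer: $-42316$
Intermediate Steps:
$q{\left(m \right)} = \sqrt{4 + m}$ ($q{\left(m \right)} = \sqrt{m + 4} = \sqrt{4 + m}$)
$Q{\left(G \right)} = - 7 G$ ($Q{\left(G \right)} = \left(-5 - 2\right) G = - 7 G$)
$Q{\left(77 \right)} - 41777 = \left(-7\right) 77 - 41777 = -539 - 41777 = -42316$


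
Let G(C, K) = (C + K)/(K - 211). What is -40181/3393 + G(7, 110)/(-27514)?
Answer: -111659146453/9428855202 ≈ -11.842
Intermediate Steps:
G(C, K) = (C + K)/(-211 + K)
-40181/3393 + G(7, 110)/(-27514) = -40181/3393 + ((7 + 110)/(-211 + 110))/(-27514) = -40181*1/3393 + (117/(-101))*(-1/27514) = -40181/3393 - 1/101*117*(-1/27514) = -40181/3393 - 117/101*(-1/27514) = -40181/3393 + 117/2778914 = -111659146453/9428855202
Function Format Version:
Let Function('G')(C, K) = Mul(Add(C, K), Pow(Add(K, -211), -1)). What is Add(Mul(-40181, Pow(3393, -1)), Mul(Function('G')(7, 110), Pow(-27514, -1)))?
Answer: Rational(-111659146453, 9428855202) ≈ -11.842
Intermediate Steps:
Function('G')(C, K) = Mul(Pow(Add(-211, K), -1), Add(C, K)) (Function('G')(C, K) = Mul(Add(C, K), Pow(Add(-211, K), -1)) = Mul(Pow(Add(-211, K), -1), Add(C, K)))
Add(Mul(-40181, Pow(3393, -1)), Mul(Function('G')(7, 110), Pow(-27514, -1))) = Add(Mul(-40181, Pow(3393, -1)), Mul(Mul(Pow(Add(-211, 110), -1), Add(7, 110)), Pow(-27514, -1))) = Add(Mul(-40181, Rational(1, 3393)), Mul(Mul(Pow(-101, -1), 117), Rational(-1, 27514))) = Add(Rational(-40181, 3393), Mul(Mul(Rational(-1, 101), 117), Rational(-1, 27514))) = Add(Rational(-40181, 3393), Mul(Rational(-117, 101), Rational(-1, 27514))) = Add(Rational(-40181, 3393), Rational(117, 2778914)) = Rational(-111659146453, 9428855202)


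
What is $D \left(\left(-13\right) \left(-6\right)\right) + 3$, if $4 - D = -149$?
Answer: $11937$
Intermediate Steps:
$D = 153$ ($D = 4 - -149 = 4 + 149 = 153$)
$D \left(\left(-13\right) \left(-6\right)\right) + 3 = 153 \left(\left(-13\right) \left(-6\right)\right) + 3 = 153 \cdot 78 + 3 = 11934 + 3 = 11937$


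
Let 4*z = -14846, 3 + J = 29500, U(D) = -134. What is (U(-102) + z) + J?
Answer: 51303/2 ≈ 25652.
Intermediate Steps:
J = 29497 (J = -3 + 29500 = 29497)
z = -7423/2 (z = (1/4)*(-14846) = -7423/2 ≈ -3711.5)
(U(-102) + z) + J = (-134 - 7423/2) + 29497 = -7691/2 + 29497 = 51303/2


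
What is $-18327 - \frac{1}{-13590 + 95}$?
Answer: $- \frac{247322864}{13495} \approx -18327.0$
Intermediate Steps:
$-18327 - \frac{1}{-13590 + 95} = -18327 - \frac{1}{-13495} = -18327 - - \frac{1}{13495} = -18327 + \frac{1}{13495} = - \frac{247322864}{13495}$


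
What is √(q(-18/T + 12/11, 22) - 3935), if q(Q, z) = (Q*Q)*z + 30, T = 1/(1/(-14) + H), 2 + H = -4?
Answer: √1565973277/77 ≈ 513.93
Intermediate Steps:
H = -6 (H = -2 - 4 = -6)
T = -14/85 (T = 1/(1/(-14) - 6) = 1/(-1/14 - 6) = 1/(-85/14) = -14/85 ≈ -0.16471)
q(Q, z) = 30 + z*Q² (q(Q, z) = Q²*z + 30 = z*Q² + 30 = 30 + z*Q²)
√(q(-18/T + 12/11, 22) - 3935) = √((30 + 22*(-18/(-14/85) + 12/11)²) - 3935) = √((30 + 22*(-18*(-85/14) + 12*(1/11))²) - 3935) = √((30 + 22*(765/7 + 12/11)²) - 3935) = √((30 + 22*(8499/77)²) - 3935) = √((30 + 22*(72233001/5929)) - 3935) = √((30 + 144466002/539) - 3935) = √(144482172/539 - 3935) = √(142361207/539) = √1565973277/77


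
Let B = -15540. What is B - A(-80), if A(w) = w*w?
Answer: -21940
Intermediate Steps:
A(w) = w**2
B - A(-80) = -15540 - 1*(-80)**2 = -15540 - 1*6400 = -15540 - 6400 = -21940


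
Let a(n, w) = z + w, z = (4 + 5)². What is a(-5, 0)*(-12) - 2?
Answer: -974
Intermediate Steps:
z = 81 (z = 9² = 81)
a(n, w) = 81 + w
a(-5, 0)*(-12) - 2 = (81 + 0)*(-12) - 2 = 81*(-12) - 2 = -972 - 2 = -974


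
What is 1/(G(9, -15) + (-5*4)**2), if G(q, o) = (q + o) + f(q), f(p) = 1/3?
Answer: 3/1183 ≈ 0.0025359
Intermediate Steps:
f(p) = 1/3
G(q, o) = 1/3 + o + q (G(q, o) = (q + o) + 1/3 = (o + q) + 1/3 = 1/3 + o + q)
1/(G(9, -15) + (-5*4)**2) = 1/((1/3 - 15 + 9) + (-5*4)**2) = 1/(-17/3 + (-20)**2) = 1/(-17/3 + 400) = 1/(1183/3) = 3/1183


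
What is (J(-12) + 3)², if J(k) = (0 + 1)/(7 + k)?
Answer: 196/25 ≈ 7.8400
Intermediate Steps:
J(k) = 1/(7 + k)
(J(-12) + 3)² = (1/(7 - 12) + 3)² = (1/(-5) + 3)² = (-⅕ + 3)² = (14/5)² = 196/25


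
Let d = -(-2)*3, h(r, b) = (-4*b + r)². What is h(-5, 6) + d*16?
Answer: 937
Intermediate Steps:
h(r, b) = (r - 4*b)²
d = 6 (d = -1*(-6) = 6)
h(-5, 6) + d*16 = (-1*(-5) + 4*6)² + 6*16 = (5 + 24)² + 96 = 29² + 96 = 841 + 96 = 937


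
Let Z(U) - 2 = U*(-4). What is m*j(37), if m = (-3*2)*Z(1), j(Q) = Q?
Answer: 444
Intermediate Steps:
Z(U) = 2 - 4*U (Z(U) = 2 + U*(-4) = 2 - 4*U)
m = 12 (m = (-3*2)*(2 - 4*1) = -6*(2 - 4) = -6*(-2) = 12)
m*j(37) = 12*37 = 444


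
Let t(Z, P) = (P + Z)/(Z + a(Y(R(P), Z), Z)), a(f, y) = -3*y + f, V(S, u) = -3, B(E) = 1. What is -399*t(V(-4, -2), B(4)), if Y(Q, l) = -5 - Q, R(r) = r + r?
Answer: -798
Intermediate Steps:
R(r) = 2*r
a(f, y) = f - 3*y
t(Z, P) = (P + Z)/(-5 - 2*P - 2*Z) (t(Z, P) = (P + Z)/(Z + ((-5 - 2*P) - 3*Z)) = (P + Z)/(Z + (-5 - 3*Z - 2*P)) = (P + Z)/(-5 - 2*P - 2*Z))
-399*t(V(-4, -2), B(4)) = -399*(-1*1 - 1*(-3))/(5 + 2*1 + 2*(-3)) = -399*(-1 + 3)/(5 + 2 - 6) = -399*2/1 = -399*2 = -798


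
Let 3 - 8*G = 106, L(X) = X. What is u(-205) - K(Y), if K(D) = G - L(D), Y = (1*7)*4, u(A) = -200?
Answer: -1273/8 ≈ -159.13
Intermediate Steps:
G = -103/8 (G = 3/8 - ⅛*106 = 3/8 - 53/4 = -103/8 ≈ -12.875)
Y = 28 (Y = 7*4 = 28)
K(D) = -103/8 - D
u(-205) - K(Y) = -200 - (-103/8 - 1*28) = -200 - (-103/8 - 28) = -200 - 1*(-327/8) = -200 + 327/8 = -1273/8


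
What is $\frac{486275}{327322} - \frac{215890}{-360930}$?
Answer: $\frac{24617678233}{11814032946} \approx 2.0838$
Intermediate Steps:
$\frac{486275}{327322} - \frac{215890}{-360930} = 486275 \cdot \frac{1}{327322} - - \frac{21589}{36093} = \frac{486275}{327322} + \frac{21589}{36093} = \frac{24617678233}{11814032946}$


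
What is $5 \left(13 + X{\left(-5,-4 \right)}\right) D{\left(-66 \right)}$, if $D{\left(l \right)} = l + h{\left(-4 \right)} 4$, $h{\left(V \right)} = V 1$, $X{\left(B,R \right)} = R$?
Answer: $-3690$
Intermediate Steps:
$h{\left(V \right)} = V$
$D{\left(l \right)} = -16 + l$ ($D{\left(l \right)} = l - 16 = -16 + l$)
$5 \left(13 + X{\left(-5,-4 \right)}\right) D{\left(-66 \right)} = 5 \left(13 - 4\right) \left(-16 - 66\right) = 5 \cdot 9 \left(-82\right) = 45 \left(-82\right) = -3690$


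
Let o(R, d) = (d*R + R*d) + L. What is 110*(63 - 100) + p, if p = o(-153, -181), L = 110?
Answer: 51426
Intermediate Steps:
o(R, d) = 110 + 2*R*d (o(R, d) = (d*R + R*d) + 110 = (R*d + R*d) + 110 = 2*R*d + 110 = 110 + 2*R*d)
p = 55496 (p = 110 + 2*(-153)*(-181) = 110 + 55386 = 55496)
110*(63 - 100) + p = 110*(63 - 100) + 55496 = 110*(-37) + 55496 = -4070 + 55496 = 51426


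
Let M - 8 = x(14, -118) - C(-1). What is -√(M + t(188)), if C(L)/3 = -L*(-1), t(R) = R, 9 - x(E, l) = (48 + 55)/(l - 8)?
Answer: -√368354/42 ≈ -14.451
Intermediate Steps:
x(E, l) = 9 - 103/(-8 + l) (x(E, l) = 9 - (48 + 55)/(l - 8) = 9 - 103/(-8 + l))
C(L) = 3*L (C(L) = 3*(-L*(-1)) = 3*L)
M = 2623/126 (M = 8 + ((-175 + 9*(-118))/(-8 - 118) - 3*(-1)) = 8 + ((-175 - 1062)/(-126) - 1*(-3)) = 8 + (-1/126*(-1237) + 3) = 8 + (1237/126 + 3) = 8 + 1615/126 = 2623/126 ≈ 20.817)
-√(M + t(188)) = -√(2623/126 + 188) = -√(26311/126) = -√368354/42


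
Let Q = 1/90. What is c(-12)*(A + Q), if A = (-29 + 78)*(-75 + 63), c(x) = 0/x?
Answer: 0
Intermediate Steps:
c(x) = 0
A = -588 (A = 49*(-12) = -588)
Q = 1/90 ≈ 0.011111
c(-12)*(A + Q) = 0*(-588 + 1/90) = 0*(-52919/90) = 0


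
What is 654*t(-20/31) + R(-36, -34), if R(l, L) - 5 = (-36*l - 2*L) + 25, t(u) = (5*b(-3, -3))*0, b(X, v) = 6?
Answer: 1394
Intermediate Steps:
t(u) = 0 (t(u) = (5*6)*0 = 30*0 = 0)
R(l, L) = 30 - 36*l - 2*L (R(l, L) = 5 + ((-36*l - 2*L) + 25) = 5 + (25 - 36*l - 2*L) = 30 - 36*l - 2*L)
654*t(-20/31) + R(-36, -34) = 654*0 + (30 - 36*(-36) - 2*(-34)) = 0 + (30 + 1296 + 68) = 0 + 1394 = 1394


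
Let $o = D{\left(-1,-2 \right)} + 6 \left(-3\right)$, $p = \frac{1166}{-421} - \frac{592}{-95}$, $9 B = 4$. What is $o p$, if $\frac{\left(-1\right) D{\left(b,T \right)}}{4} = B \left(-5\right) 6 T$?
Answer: $- \frac{17261596}{39995} \approx -431.59$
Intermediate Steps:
$B = \frac{4}{9}$ ($B = \frac{1}{9} \cdot 4 = \frac{4}{9} \approx 0.44444$)
$p = \frac{138462}{39995}$ ($p = 1166 \left(- \frac{1}{421}\right) - - \frac{592}{95} = - \frac{1166}{421} + \frac{592}{95} = \frac{138462}{39995} \approx 3.462$)
$D{\left(b,T \right)} = \frac{160 T}{3}$ ($D{\left(b,T \right)} = - 4 \cdot \frac{4}{9} \left(-5\right) 6 T = - 4 \left(- \frac{20 \cdot 6 T}{9}\right) = - 4 \left(- \frac{40 T}{3}\right) = \frac{160 T}{3}$)
$o = - \frac{374}{3}$ ($o = \frac{160}{3} \left(-2\right) + 6 \left(-3\right) = - \frac{320}{3} - 18 = - \frac{374}{3} \approx -124.67$)
$o p = \left(- \frac{374}{3}\right) \frac{138462}{39995} = - \frac{17261596}{39995}$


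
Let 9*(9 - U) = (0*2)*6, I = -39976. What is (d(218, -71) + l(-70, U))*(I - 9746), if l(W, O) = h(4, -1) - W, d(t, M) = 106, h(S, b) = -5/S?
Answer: -17377839/2 ≈ -8.6889e+6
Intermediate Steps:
U = 9 (U = 9 - 0*2*6/9 = 9 - 0*6 = 9 - ⅑*0 = 9 + 0 = 9)
l(W, O) = -5/4 - W
(d(218, -71) + l(-70, U))*(I - 9746) = (106 + (-5/4 - 1*(-70)))*(-39976 - 9746) = (106 + (-5/4 + 70))*(-49722) = (106 + 275/4)*(-49722) = (699/4)*(-49722) = -17377839/2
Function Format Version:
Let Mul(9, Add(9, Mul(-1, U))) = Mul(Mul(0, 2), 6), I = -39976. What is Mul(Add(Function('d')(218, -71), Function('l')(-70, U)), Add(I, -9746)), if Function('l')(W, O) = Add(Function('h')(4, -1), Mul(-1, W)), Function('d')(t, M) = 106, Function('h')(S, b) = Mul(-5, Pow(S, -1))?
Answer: Rational(-17377839, 2) ≈ -8.6889e+6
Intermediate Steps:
U = 9 (U = Add(9, Mul(Rational(-1, 9), Mul(Mul(0, 2), 6))) = Add(9, Mul(Rational(-1, 9), Mul(0, 6))) = Add(9, Mul(Rational(-1, 9), 0)) = Add(9, 0) = 9)
Function('l')(W, O) = Add(Rational(-5, 4), Mul(-1, W)) (Function('l')(W, O) = Add(Mul(-5, Pow(4, -1)), Mul(-1, W)) = Add(Mul(-5, Rational(1, 4)), Mul(-1, W)) = Add(Rational(-5, 4), Mul(-1, W)))
Mul(Add(Function('d')(218, -71), Function('l')(-70, U)), Add(I, -9746)) = Mul(Add(106, Add(Rational(-5, 4), Mul(-1, -70))), Add(-39976, -9746)) = Mul(Add(106, Add(Rational(-5, 4), 70)), -49722) = Mul(Add(106, Rational(275, 4)), -49722) = Mul(Rational(699, 4), -49722) = Rational(-17377839, 2)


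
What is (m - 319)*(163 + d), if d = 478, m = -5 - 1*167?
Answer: -314731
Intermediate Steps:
m = -172 (m = -5 - 167 = -172)
(m - 319)*(163 + d) = (-172 - 319)*(163 + 478) = -491*641 = -314731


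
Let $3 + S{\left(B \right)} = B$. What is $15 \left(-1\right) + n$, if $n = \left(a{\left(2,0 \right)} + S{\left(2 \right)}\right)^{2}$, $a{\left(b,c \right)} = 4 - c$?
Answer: $-6$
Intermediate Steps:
$S{\left(B \right)} = -3 + B$
$n = 9$ ($n = \left(\left(4 - 0\right) + \left(-3 + 2\right)\right)^{2} = \left(\left(4 + 0\right) - 1\right)^{2} = \left(4 - 1\right)^{2} = 3^{2} = 9$)
$15 \left(-1\right) + n = 15 \left(-1\right) + 9 = -15 + 9 = -6$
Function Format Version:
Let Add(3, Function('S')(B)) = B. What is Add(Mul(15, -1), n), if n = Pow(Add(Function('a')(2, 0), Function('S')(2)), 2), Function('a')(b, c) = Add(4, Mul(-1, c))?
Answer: -6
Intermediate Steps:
Function('S')(B) = Add(-3, B)
n = 9 (n = Pow(Add(Add(4, Mul(-1, 0)), Add(-3, 2)), 2) = Pow(Add(Add(4, 0), -1), 2) = Pow(Add(4, -1), 2) = Pow(3, 2) = 9)
Add(Mul(15, -1), n) = Add(Mul(15, -1), 9) = Add(-15, 9) = -6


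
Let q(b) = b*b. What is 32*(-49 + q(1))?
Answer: -1536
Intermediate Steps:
q(b) = b²
32*(-49 + q(1)) = 32*(-49 + 1²) = 32*(-49 + 1) = 32*(-48) = -1536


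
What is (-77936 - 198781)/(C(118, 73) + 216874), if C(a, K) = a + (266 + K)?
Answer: -276717/217331 ≈ -1.2733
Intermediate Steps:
C(a, K) = 266 + K + a
(-77936 - 198781)/(C(118, 73) + 216874) = (-77936 - 198781)/((266 + 73 + 118) + 216874) = -276717/(457 + 216874) = -276717/217331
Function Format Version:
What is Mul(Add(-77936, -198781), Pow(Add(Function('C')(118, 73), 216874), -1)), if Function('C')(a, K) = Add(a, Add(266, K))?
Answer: Rational(-276717, 217331) ≈ -1.2733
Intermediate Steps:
Function('C')(a, K) = Add(266, K, a)
Mul(Add(-77936, -198781), Pow(Add(Function('C')(118, 73), 216874), -1)) = Mul(Add(-77936, -198781), Pow(Add(Add(266, 73, 118), 216874), -1)) = Mul(-276717, Pow(Add(457, 216874), -1)) = Mul(-276717, Pow(217331, -1)) = Mul(-276717, Rational(1, 217331)) = Rational(-276717, 217331)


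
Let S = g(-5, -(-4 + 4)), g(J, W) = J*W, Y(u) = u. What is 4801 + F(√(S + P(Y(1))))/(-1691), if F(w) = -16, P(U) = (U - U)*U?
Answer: 8118507/1691 ≈ 4801.0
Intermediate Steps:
P(U) = 0 (P(U) = 0*U = 0)
S = 0 (S = -(-5)*(-4 + 4) = -(-5)*0 = -5*0 = 0)
4801 + F(√(S + P(Y(1))))/(-1691) = 4801 - 16/(-1691) = 4801 - 16*(-1/1691) = 4801 + 16/1691 = 8118507/1691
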